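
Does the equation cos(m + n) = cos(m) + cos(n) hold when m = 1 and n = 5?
Fails

Substituting m = 1, n = 5:

LHS = cos(1 + 5) = cos(6) ≈ 0.9602
RHS = cos(1) + cos(5) ≈ 0.824

LHS ≠ RHS, so the equation does not hold at this point.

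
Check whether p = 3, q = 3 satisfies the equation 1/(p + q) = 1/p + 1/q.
Substituting p = 3, q = 3:

LHS = 1/(3 + 3) = 1/6
RHS = 1/3 + 1/3 = 2/3

LHS ≠ RHS, so the equation does not hold at this point.

Answer: Fails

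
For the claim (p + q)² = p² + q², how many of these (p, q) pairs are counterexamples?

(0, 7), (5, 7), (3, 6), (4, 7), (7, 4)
Testing each pair:
(0, 7): LHS = 49, RHS = 49 → satisfies claim
(5, 7): LHS = 144, RHS = 74 → counterexample
(3, 6): LHS = 81, RHS = 45 → counterexample
(4, 7): LHS = 121, RHS = 65 → counterexample
(7, 4): LHS = 121, RHS = 65 → counterexample

That makes 4 counterexamples.

Answer: 4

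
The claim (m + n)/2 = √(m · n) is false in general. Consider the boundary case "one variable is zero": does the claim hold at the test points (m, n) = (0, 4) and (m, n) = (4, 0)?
At (0, 4): LHS = 2 ≠ RHS = 0
At (4, 0): LHS = 2 ≠ RHS = 0

Answer: No, fails at both test points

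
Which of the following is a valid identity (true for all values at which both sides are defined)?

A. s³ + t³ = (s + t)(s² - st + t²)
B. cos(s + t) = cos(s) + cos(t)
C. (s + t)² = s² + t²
A: holds — e.g. at (2, 4), both sides equal 72.
B: fails at (4, 6) — LHS = cos(10) ≈ -0.8391, RHS = cos(4) + cos(6) ≈ 0.3065.
C: fails at (3, 5) — LHS = 64, RHS = 34.

Answer: A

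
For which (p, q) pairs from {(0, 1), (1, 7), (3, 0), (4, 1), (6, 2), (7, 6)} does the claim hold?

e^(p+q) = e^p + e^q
Testing each pair:
(0, 1): LHS = e ≈ 2.718, RHS = 1 + e ≈ 3.718 → fails
(1, 7): LHS = e^8 ≈ 2981, RHS = e + e^7 ≈ 1099 → fails
(3, 0): LHS = e^3 ≈ 20.09, RHS = 1 + e^3 ≈ 21.09 → fails
(4, 1): LHS = e^5 ≈ 148.4, RHS = e + e^4 ≈ 57.32 → fails
(6, 2): LHS = e^8 ≈ 2981, RHS = e^2 + e^6 ≈ 410.8 → fails
(7, 6): LHS = e^13 ≈ 442413.4, RHS = e^6 + e^7 ≈ 1500 → fails

No pair satisfies the claim.

Answer: None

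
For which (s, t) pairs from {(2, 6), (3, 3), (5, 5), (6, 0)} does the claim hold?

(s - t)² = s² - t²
(3, 3), (5, 5), (6, 0)

Testing each pair:
(2, 6): LHS = 16, RHS = -32 → fails
(3, 3): LHS = 0, RHS = 0 → holds
(5, 5): LHS = 0, RHS = 0 → holds
(6, 0): LHS = 36, RHS = 36 → holds

3 of 4 pairs satisfy the claim.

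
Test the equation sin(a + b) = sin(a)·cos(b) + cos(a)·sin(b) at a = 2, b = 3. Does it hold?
Holds

Substituting a = 2, b = 3:

LHS = sin(2 + 3) = sin(5) ≈ -0.9589
RHS = sin(2)·cos(3) + cos(2)·sin(3) = sin(2)·cos(3) + sin(3)·cos(2) ≈ -0.9589

LHS = RHS, so the equation holds at this point.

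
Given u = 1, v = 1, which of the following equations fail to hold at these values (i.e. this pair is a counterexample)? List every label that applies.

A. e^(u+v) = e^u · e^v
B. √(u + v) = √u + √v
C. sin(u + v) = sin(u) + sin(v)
B, C

Evaluating each claim at the given values:
A. LHS = e^2 ≈ 7.389, RHS = e^2 ≈ 7.389 → holds here (LHS = RHS)
B. LHS = √(2) ≈ 1.414, RHS = 2 → fails here (LHS ≠ RHS)
C. LHS = sin(2) ≈ 0.9093, RHS = 2·sin(1) ≈ 1.683 → fails here (LHS ≠ RHS)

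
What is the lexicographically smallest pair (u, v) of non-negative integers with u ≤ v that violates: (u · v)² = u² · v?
Substituting (1, 2) into the claim:
LHS = (1 · 2)² = 4
RHS = 1² · 2 = 2

Since LHS ≠ RHS, this pair disproves the claim, and no lexicographically smaller pair (u ≤ v, non-negative integers) does.

For instance (2, 4) is also a counterexample (LHS = 64, RHS = 16), but it's lexicographically larger.

Answer: (u, v) = (1, 2)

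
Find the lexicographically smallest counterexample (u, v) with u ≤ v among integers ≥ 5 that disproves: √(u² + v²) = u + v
Substituting (5, 5) into the claim:
LHS = √(5² + 5²) = 5·√(2) ≈ 7.071
RHS = 5 + 5 = 10

Since LHS ≠ RHS, this pair disproves the claim, and no lexicographically smaller pair (u ≤ v, integers ≥ 5) does.

For instance (7, 10) is also a counterexample (LHS = √(149) ≈ 12.21, RHS = 17), but it's lexicographically larger.

Answer: (u, v) = (5, 5)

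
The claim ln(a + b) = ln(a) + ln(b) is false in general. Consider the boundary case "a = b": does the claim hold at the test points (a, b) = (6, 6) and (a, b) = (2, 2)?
At (6, 6): LHS = ln(12) ≈ 2.485 ≠ RHS = 2·ln(6) ≈ 3.584
At (2, 2): LHS = ln(4) ≈ 1.386, RHS = 2·ln(2) ≈ 1.386 → equal

Answer: Only at (2, 2)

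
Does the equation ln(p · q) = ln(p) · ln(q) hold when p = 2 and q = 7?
Fails

Substituting p = 2, q = 7:

LHS = ln(2 · 7) = ln(14) ≈ 2.639
RHS = ln(2) · ln(7) ≈ 1.349

LHS ≠ RHS, so the equation does not hold at this point.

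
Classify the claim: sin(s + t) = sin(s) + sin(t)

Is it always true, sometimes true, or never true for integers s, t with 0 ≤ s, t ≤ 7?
Sometimes true

It holds at (s, t) = (3, 0) (both sides equal sin(3) ≈ 0.1411), but fails at (s, t) = (5, 1) (LHS = sin(6) ≈ -0.2794, RHS = sin(5) + sin(1) ≈ -0.1175).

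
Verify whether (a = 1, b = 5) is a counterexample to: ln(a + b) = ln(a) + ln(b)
Yes

Substituting a = 1, b = 5:
LHS = ln(1 + 5) = ln(6) ≈ 1.792
RHS = ln(1) + ln(5) = ln(5) ≈ 1.609

Since LHS ≠ RHS, this pair disproves the claim.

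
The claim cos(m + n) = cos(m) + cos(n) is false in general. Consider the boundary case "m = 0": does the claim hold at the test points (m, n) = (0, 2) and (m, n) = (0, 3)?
At (0, 2): LHS = cos(2) ≈ -0.4161 ≠ RHS = cos(2) + 1 ≈ 0.5839
At (0, 3): LHS = cos(3) ≈ -0.99 ≠ RHS = cos(3) + 1 ≈ 0.01001

Answer: No, fails at both test points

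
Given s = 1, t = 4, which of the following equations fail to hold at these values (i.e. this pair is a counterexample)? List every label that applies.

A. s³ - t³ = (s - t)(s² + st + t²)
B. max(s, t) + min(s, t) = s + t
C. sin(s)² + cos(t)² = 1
Evaluating each claim at the given values:
A. LHS = -63, RHS = -63 → holds here (LHS = RHS)
B. LHS = 5, RHS = 5 → holds here (LHS = RHS)
C. LHS = cos(4)² + sin(1)² ≈ 1.135, RHS = 1 → fails here (LHS ≠ RHS)

Answer: C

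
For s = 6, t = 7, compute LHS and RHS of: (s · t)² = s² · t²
LHS = (6 · 7)² = 1764
RHS = 6² · 7² = 1764

LHS = RHS: the two sides agree.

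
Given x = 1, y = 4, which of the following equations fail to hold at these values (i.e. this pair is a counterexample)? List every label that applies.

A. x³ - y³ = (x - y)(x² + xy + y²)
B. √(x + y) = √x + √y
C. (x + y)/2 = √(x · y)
Evaluating each claim at the given values:
A. LHS = -63, RHS = -63 → holds here (LHS = RHS)
B. LHS = √(5) ≈ 2.236, RHS = 3 → fails here (LHS ≠ RHS)
C. LHS = 5/2, RHS = 2 → fails here (LHS ≠ RHS)

Answer: B, C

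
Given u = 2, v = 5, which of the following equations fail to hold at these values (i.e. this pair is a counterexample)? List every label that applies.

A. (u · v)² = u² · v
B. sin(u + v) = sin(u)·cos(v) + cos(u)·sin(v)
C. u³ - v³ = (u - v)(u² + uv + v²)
A

Evaluating each claim at the given values:
A. LHS = 100, RHS = 20 → fails here (LHS ≠ RHS)
B. LHS = sin(7) ≈ 0.657, RHS = sin(2)·cos(5) + sin(5)·cos(2) ≈ 0.657 → holds here (LHS = RHS)
C. LHS = -117, RHS = -117 → holds here (LHS = RHS)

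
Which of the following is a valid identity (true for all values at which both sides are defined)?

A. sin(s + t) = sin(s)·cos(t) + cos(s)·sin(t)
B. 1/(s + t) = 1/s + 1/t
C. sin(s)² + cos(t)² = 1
A

A: holds — e.g. at (3, 5), both sides equal sin(8) ≈ 0.9894.
B: fails at (6, 7) — LHS = 1/13, RHS = 13/42.
C: fails at (1, 5) — LHS = cos(5)² + sin(1)² ≈ 0.7885, RHS = 1.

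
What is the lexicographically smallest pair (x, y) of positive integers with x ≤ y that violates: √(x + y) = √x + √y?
(x, y) = (1, 1)

Substituting (1, 1) into the claim:
LHS = √(1 + 1) = √(2) ≈ 1.414
RHS = √1 + √1 = 2

Since LHS ≠ RHS, this pair disproves the claim, and no lexicographically smaller pair (x ≤ y, positive integers) does.

For instance (5, 7) is also a counterexample (LHS = 2·√(3) ≈ 3.464, RHS = √(5) + √(7) ≈ 4.882), but it's lexicographically larger.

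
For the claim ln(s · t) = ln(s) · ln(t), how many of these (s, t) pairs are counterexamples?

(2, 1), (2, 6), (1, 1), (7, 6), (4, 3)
Testing each pair:
(2, 1): LHS = ln(2) ≈ 0.6931, RHS = 0 → counterexample
(2, 6): LHS = ln(12) ≈ 2.485, RHS = ln(2)·ln(6) ≈ 1.242 → counterexample
(1, 1): LHS = 0, RHS = 0 → satisfies claim
(7, 6): LHS = ln(42) ≈ 3.738, RHS = ln(6)·ln(7) ≈ 3.487 → counterexample
(4, 3): LHS = ln(12) ≈ 2.485, RHS = ln(3)·ln(4) ≈ 1.523 → counterexample

That makes 4 counterexamples.

Answer: 4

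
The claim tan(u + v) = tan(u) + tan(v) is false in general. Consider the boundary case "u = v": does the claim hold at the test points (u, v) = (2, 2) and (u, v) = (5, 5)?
At (2, 2): LHS = tan(4) ≈ 1.158 ≠ RHS = 2·tan(2) ≈ -4.37
At (5, 5): LHS = tan(10) ≈ 0.6484 ≠ RHS = 2·tan(5) ≈ -6.761

Answer: No, fails at both test points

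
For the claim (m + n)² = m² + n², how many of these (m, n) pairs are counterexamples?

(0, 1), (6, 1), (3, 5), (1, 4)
3

Testing each pair:
(0, 1): LHS = 1, RHS = 1 → satisfies claim
(6, 1): LHS = 49, RHS = 37 → counterexample
(3, 5): LHS = 64, RHS = 34 → counterexample
(1, 4): LHS = 25, RHS = 17 → counterexample

That makes 3 counterexamples.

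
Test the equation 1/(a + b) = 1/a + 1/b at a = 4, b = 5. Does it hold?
Fails

Substituting a = 4, b = 5:

LHS = 1/(4 + 5) = 1/9
RHS = 1/4 + 1/5 = 9/20

LHS ≠ RHS, so the equation does not hold at this point.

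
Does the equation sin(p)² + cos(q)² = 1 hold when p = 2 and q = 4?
Substituting p = 2, q = 4:

LHS = sin(2)² + cos(4)² ≈ 1.254
RHS = 1

LHS ≠ RHS, so the equation does not hold at this point.

Answer: Fails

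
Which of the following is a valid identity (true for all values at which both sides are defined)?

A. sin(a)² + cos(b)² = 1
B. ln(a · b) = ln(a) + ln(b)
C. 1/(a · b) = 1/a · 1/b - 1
A: fails at (2, 7) — LHS = cos(7)² + sin(2)² ≈ 1.395, RHS = 1.
B: holds — e.g. at (3, 3), both sides equal ln(9) ≈ 2.197.
C: fails at (1, 4) — LHS = 1/4, RHS = -3/4.

Answer: B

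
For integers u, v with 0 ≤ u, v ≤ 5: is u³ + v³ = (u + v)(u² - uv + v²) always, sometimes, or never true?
Always true

The identity holds for every pair in the range. For instance at (u, v) = (5, 1): both sides equal 126.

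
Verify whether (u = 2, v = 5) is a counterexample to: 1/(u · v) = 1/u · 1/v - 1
Substituting u = 2, v = 5:
LHS = 1/(2 · 5) = 1/10
RHS = 1/2 · 1/5 - 1 = -9/10

Since LHS ≠ RHS, this pair disproves the claim.

Answer: Yes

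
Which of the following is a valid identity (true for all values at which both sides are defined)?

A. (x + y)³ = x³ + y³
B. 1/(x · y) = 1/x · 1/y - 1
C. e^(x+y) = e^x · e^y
A: fails at (6, 7) — LHS = 2197, RHS = 559.
B: fails at (4, 5) — LHS = 1/20, RHS = -19/20.
C: holds — e.g. at (4, 5), both sides equal e^9 ≈ 8103.

Answer: C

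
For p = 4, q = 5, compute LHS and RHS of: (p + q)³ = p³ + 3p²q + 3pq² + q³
LHS = (4 + 5)³ = 729
RHS = 4³ + 3·4²·5 + 3·4·5² + 5³ = 729

LHS = RHS: the two sides agree.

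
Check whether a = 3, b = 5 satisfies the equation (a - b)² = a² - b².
Fails

Substituting a = 3, b = 5:

LHS = (3 - 5)² = 4
RHS = 3² - 5² = -16

LHS ≠ RHS, so the equation does not hold at this point.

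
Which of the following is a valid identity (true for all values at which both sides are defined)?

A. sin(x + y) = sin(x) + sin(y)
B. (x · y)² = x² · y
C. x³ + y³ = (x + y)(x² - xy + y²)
A: fails at (2, 2) — LHS = sin(4) ≈ -0.7568, RHS = 2·sin(2) ≈ 1.819.
B: fails at (4, 5) — LHS = 400, RHS = 80.
C: holds — e.g. at (3, 4), both sides equal 91.

Answer: C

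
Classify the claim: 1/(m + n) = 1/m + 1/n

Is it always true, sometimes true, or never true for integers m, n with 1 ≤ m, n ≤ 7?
The claim fails for every pair in the range. For instance at (m, n) = (2, 2): LHS = 1/4, RHS = 1.

Answer: Never true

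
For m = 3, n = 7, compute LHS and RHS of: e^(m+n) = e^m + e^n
LHS = e^(3+7) = e^10 ≈ 22026.5
RHS = e^3 + e^7 ≈ 1117

LHS ≠ RHS (they differ by about 20909.7), so the equation does not hold here.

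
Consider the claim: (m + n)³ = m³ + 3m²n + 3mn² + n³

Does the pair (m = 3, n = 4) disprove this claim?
No

Substituting m = 3, n = 4:
LHS = (3 + 4)³ = 343
RHS = 3³ + 3·3²·4 + 3·3·4² + 4³ = 343

The sides agree, so this pair does not disprove the claim.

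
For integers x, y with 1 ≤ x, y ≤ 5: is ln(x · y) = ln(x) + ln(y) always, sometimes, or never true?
The identity holds for every pair in the range. For instance at (x, y) = (2, 5): both sides equal ln(10) ≈ 2.303.

Answer: Always true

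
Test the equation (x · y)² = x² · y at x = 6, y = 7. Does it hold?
Substituting x = 6, y = 7:

LHS = (6 · 7)² = 1764
RHS = 6² · 7 = 252

LHS ≠ RHS, so the equation does not hold at this point.

Answer: Fails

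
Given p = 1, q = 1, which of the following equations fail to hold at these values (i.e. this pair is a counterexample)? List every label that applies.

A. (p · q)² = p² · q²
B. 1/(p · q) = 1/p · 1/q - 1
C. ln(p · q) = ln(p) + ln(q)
B

Evaluating each claim at the given values:
A. LHS = 1, RHS = 1 → holds here (LHS = RHS)
B. LHS = 1, RHS = 0 → fails here (LHS ≠ RHS)
C. LHS = 0, RHS = 0 → holds here (LHS = RHS)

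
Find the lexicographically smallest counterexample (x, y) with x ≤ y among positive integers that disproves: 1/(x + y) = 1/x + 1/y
(x, y) = (1, 1)

Substituting (1, 1) into the claim:
LHS = 1/(1 + 1) = 1/2
RHS = 1/1 + 1/1 = 2

Since LHS ≠ RHS, this pair disproves the claim, and no lexicographically smaller pair (x ≤ y, positive integers) does.

For instance (3, 7) is also a counterexample (LHS = 1/10, RHS = 10/21), but it's lexicographically larger.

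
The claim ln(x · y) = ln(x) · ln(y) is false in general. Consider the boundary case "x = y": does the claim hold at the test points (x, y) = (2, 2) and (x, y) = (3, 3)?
No, fails at both test points

At (2, 2): LHS = ln(4) ≈ 1.386 ≠ RHS = ln(2)² ≈ 0.4805
At (3, 3): LHS = ln(9) ≈ 2.197 ≠ RHS = ln(3)² ≈ 1.207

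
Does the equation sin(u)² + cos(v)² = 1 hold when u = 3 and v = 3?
Substituting u = 3, v = 3:

LHS = sin(3)² + cos(3)² = 1
RHS = 1

LHS = RHS, so the equation holds at this point.

Answer: Holds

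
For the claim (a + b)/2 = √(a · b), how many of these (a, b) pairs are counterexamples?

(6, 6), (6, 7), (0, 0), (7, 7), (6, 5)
2

Testing each pair:
(6, 6): LHS = 6, RHS = 6 → satisfies claim
(6, 7): LHS = 13/2, RHS = √(42) ≈ 6.481 → counterexample
(0, 0): LHS = 0, RHS = 0 → satisfies claim
(7, 7): LHS = 7, RHS = 7 → satisfies claim
(6, 5): LHS = 11/2, RHS = √(30) ≈ 5.477 → counterexample

That makes 2 counterexamples.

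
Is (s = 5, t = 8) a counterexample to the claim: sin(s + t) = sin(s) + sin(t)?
Yes

Substituting s = 5, t = 8:
LHS = sin(5 + 8) = sin(13) ≈ 0.4202
RHS = sin(5) + sin(8) ≈ 0.03043

Since LHS ≠ RHS, this pair disproves the claim.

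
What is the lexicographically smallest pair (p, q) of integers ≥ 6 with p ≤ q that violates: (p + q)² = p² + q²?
(p, q) = (6, 6)

Substituting (6, 6) into the claim:
LHS = (6 + 6)² = 144
RHS = 6² + 6² = 72

Since LHS ≠ RHS, this pair disproves the claim, and no lexicographically smaller pair (p ≤ q, integers ≥ 6) does.

For instance (9, 13) is also a counterexample (LHS = 484, RHS = 250), but it's lexicographically larger.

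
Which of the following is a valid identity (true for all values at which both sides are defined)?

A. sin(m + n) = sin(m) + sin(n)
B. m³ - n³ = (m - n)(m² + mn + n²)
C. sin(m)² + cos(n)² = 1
A: fails at (1, 3) — LHS = sin(4) ≈ -0.7568, RHS = sin(3) + sin(1) ≈ 0.9826.
B: holds — e.g. at (1, 3), both sides equal -26.
C: fails at (1, 5) — LHS = cos(5)² + sin(1)² ≈ 0.7885, RHS = 1.

Answer: B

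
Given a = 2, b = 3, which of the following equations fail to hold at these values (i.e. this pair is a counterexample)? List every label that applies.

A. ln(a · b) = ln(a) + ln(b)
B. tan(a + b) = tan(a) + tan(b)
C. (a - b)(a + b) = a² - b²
B

Evaluating each claim at the given values:
A. LHS = ln(6) ≈ 1.792, RHS = ln(2) + ln(3) ≈ 1.792 → holds here (LHS = RHS)
B. LHS = tan(5) ≈ -3.381, RHS = tan(2) + tan(3) ≈ -2.328 → fails here (LHS ≠ RHS)
C. LHS = -5, RHS = -5 → holds here (LHS = RHS)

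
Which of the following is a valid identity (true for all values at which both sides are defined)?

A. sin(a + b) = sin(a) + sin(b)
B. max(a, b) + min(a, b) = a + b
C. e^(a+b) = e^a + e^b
B

A: fails at (3, 3) — LHS = sin(6) ≈ -0.2794, RHS = 2·sin(3) ≈ 0.2822.
B: holds — e.g. at (3, 5), both sides equal 8.
C: fails at (1, 3) — LHS = e^4 ≈ 54.6, RHS = e + e^3 ≈ 22.8.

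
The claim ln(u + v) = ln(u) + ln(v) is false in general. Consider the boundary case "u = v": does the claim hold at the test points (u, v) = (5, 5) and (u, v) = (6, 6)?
No, fails at both test points

At (5, 5): LHS = ln(10) ≈ 2.303 ≠ RHS = 2·ln(5) ≈ 3.219
At (6, 6): LHS = ln(12) ≈ 2.485 ≠ RHS = 2·ln(6) ≈ 3.584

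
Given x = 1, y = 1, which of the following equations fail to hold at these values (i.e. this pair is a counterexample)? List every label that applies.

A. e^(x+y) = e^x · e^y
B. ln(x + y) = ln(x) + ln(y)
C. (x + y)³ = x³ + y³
Evaluating each claim at the given values:
A. LHS = e^2 ≈ 7.389, RHS = e^2 ≈ 7.389 → holds here (LHS = RHS)
B. LHS = ln(2) ≈ 0.6931, RHS = 0 → fails here (LHS ≠ RHS)
C. LHS = 8, RHS = 2 → fails here (LHS ≠ RHS)

Answer: B, C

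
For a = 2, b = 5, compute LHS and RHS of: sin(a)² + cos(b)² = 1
LHS = sin(2)² + cos(5)² ≈ 0.9073
RHS = 1

LHS ≠ RHS (they differ by about 0.09271), so the equation does not hold here.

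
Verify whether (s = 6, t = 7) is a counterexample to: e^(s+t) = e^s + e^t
Yes

Substituting s = 6, t = 7:
LHS = e^(6+7) = e^13 ≈ 442413.4
RHS = e^6 + e^7 ≈ 1500

Since LHS ≠ RHS, this pair disproves the claim.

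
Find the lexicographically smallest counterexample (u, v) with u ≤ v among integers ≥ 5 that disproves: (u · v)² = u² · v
(u, v) = (5, 5)

Substituting (5, 5) into the claim:
LHS = (5 · 5)² = 625
RHS = 5² · 5 = 125

Since LHS ≠ RHS, this pair disproves the claim, and no lexicographically smaller pair (u ≤ v, integers ≥ 5) does.

For instance (8, 10) is also a counterexample (LHS = 6400, RHS = 640), but it's lexicographically larger.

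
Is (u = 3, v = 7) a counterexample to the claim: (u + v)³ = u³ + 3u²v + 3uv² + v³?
No

Substituting u = 3, v = 7:
LHS = (3 + 7)³ = 1000
RHS = 3³ + 3·3²·7 + 3·3·7² + 7³ = 1000

The sides agree, so this pair does not disprove the claim.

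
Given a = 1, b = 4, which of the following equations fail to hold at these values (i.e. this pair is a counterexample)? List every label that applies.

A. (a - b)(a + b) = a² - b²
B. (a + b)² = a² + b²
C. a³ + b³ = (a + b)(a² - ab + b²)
B

Evaluating each claim at the given values:
A. LHS = -15, RHS = -15 → holds here (LHS = RHS)
B. LHS = 25, RHS = 17 → fails here (LHS ≠ RHS)
C. LHS = 65, RHS = 65 → holds here (LHS = RHS)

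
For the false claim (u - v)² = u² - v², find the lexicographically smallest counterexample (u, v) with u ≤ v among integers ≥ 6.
Substituting (6, 7) into the claim:
LHS = (6 - 7)² = 1
RHS = 6² - 7² = -13

Since LHS ≠ RHS, this pair disproves the claim, and no lexicographically smaller pair (u ≤ v, integers ≥ 6) does.

For instance (6, 12) is also a counterexample (LHS = 36, RHS = -108), but it's lexicographically larger.

Answer: (u, v) = (6, 7)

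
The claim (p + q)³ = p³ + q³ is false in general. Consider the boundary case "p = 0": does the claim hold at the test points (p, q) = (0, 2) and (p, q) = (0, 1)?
At (0, 2): LHS = 8, RHS = 8 → equal
At (0, 1): LHS = 1, RHS = 1 → equal

So the claim does hold at both of these boundary points, even though it is not an identity.

Answer: Yes, holds at both test points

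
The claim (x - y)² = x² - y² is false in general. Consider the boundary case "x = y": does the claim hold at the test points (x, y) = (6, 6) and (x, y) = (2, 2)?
Yes, holds at both test points

At (6, 6): LHS = 0, RHS = 0 → equal
At (2, 2): LHS = 0, RHS = 0 → equal

So the claim does hold at both of these boundary points, even though it is not an identity.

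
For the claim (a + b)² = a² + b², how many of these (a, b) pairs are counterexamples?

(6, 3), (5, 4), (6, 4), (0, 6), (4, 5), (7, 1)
Testing each pair:
(6, 3): LHS = 81, RHS = 45 → counterexample
(5, 4): LHS = 81, RHS = 41 → counterexample
(6, 4): LHS = 100, RHS = 52 → counterexample
(0, 6): LHS = 36, RHS = 36 → satisfies claim
(4, 5): LHS = 81, RHS = 41 → counterexample
(7, 1): LHS = 64, RHS = 50 → counterexample

That makes 5 counterexamples.

Answer: 5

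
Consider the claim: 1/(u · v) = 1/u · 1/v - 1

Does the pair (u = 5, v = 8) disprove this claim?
Yes

Substituting u = 5, v = 8:
LHS = 1/(5 · 8) = 1/40
RHS = 1/5 · 1/8 - 1 = -39/40

Since LHS ≠ RHS, this pair disproves the claim.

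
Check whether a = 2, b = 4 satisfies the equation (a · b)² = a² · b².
Holds

Substituting a = 2, b = 4:

LHS = (2 · 4)² = 64
RHS = 2² · 4² = 64

LHS = RHS, so the equation holds at this point.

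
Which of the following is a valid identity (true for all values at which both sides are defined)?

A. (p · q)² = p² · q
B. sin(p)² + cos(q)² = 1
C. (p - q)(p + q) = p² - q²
C

A: fails at (2, 7) — LHS = 196, RHS = 28.
B: fails at (6, 7) — LHS = sin(6)² + cos(7)² ≈ 0.6464, RHS = 1.
C: holds — e.g. at (2, 5), both sides equal -21.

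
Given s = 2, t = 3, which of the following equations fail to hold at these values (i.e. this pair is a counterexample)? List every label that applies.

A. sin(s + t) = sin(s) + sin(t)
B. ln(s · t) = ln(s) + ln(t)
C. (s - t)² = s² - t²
Evaluating each claim at the given values:
A. LHS = sin(5) ≈ -0.9589, RHS = sin(3) + sin(2) ≈ 1.05 → fails here (LHS ≠ RHS)
B. LHS = ln(6) ≈ 1.792, RHS = ln(2) + ln(3) ≈ 1.792 → holds here (LHS = RHS)
C. LHS = 1, RHS = -5 → fails here (LHS ≠ RHS)

Answer: A, C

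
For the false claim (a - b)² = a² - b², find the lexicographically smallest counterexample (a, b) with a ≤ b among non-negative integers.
Substituting (0, 1) into the claim:
LHS = (0 - 1)² = 1
RHS = 0² - 1² = -1

Since LHS ≠ RHS, this pair disproves the claim, and no lexicographically smaller pair (a ≤ b, non-negative integers) does.

For instance (2, 3) is also a counterexample (LHS = 1, RHS = -5), but it's lexicographically larger.

Answer: (a, b) = (0, 1)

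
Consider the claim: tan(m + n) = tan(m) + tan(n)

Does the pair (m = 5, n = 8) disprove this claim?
Yes

Substituting m = 5, n = 8:
LHS = tan(5 + 8) = tan(13) ≈ 0.463
RHS = tan(5) + tan(8) ≈ -10.18

Since LHS ≠ RHS, this pair disproves the claim.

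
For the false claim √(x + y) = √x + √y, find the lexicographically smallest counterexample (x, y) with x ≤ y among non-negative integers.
(x, y) = (1, 1)

At (0, 1): both sides equal 1, so it holds there.
At (0, 5): both sides equal √(5) ≈ 2.236, so it holds there.

Substituting (1, 1) into the claim:
LHS = √(1 + 1) = √(2) ≈ 1.414
RHS = √1 + √1 = 2

Since LHS ≠ RHS, this pair disproves the claim, and no lexicographically smaller pair (x ≤ y, non-negative integers) does.

For instance (2, 3) is also a counterexample (LHS = √(5) ≈ 2.236, RHS = √(2) + √(3) ≈ 3.146), but it's lexicographically larger.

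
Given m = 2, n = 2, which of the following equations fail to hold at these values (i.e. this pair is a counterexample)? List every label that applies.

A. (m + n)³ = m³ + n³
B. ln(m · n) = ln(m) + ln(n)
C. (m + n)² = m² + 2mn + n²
A

Evaluating each claim at the given values:
A. LHS = 64, RHS = 16 → fails here (LHS ≠ RHS)
B. LHS = ln(4) ≈ 1.386, RHS = 2·ln(2) ≈ 1.386 → holds here (LHS = RHS)
C. LHS = 16, RHS = 16 → holds here (LHS = RHS)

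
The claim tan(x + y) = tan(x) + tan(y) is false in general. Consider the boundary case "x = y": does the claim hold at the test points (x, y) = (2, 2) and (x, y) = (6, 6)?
No, fails at both test points

At (2, 2): LHS = tan(4) ≈ 1.158 ≠ RHS = 2·tan(2) ≈ -4.37
At (6, 6): LHS = tan(12) ≈ -0.6359 ≠ RHS = 2·tan(6) ≈ -0.582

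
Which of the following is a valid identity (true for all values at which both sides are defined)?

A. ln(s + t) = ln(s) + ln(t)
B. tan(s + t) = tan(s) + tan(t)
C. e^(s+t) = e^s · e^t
C

A: fails at (2, 7) — LHS = ln(9) ≈ 2.197, RHS = ln(2) + ln(7) ≈ 2.639.
B: fails at (1, 4) — LHS = tan(5) ≈ -3.381, RHS = tan(4) + tan(1) ≈ 2.715.
C: holds — e.g. at (2, 5), both sides equal e^7 ≈ 1097.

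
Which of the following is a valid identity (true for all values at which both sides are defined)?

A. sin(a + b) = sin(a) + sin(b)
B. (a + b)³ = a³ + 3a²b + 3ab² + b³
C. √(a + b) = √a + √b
B

A: fails at (1, 5) — LHS = sin(6) ≈ -0.2794, RHS = sin(5) + sin(1) ≈ -0.1175.
B: holds — e.g. at (3, 4), both sides equal 343.
C: fails at (2, 7) — LHS = 3, RHS = √(2) + √(7) ≈ 4.06.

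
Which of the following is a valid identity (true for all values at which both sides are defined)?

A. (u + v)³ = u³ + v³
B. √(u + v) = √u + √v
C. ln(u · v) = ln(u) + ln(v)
C

A: fails at (2, 4) — LHS = 216, RHS = 72.
B: fails at (2, 7) — LHS = 3, RHS = √(2) + √(7) ≈ 4.06.
C: holds — e.g. at (3, 5), both sides equal ln(15) ≈ 2.708.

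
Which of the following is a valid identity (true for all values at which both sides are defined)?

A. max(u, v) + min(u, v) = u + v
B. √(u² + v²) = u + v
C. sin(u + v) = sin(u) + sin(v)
A: holds — e.g. at (2, 3), both sides equal 5.
B: fails at (2, 7) — LHS = √(53) ≈ 7.28, RHS = 9.
C: fails at (5, 8) — LHS = sin(13) ≈ 0.4202, RHS = sin(5) + sin(8) ≈ 0.03043.

Answer: A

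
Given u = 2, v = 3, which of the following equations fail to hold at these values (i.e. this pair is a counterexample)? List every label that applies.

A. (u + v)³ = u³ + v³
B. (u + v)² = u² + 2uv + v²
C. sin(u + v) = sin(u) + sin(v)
A, C

Evaluating each claim at the given values:
A. LHS = 125, RHS = 35 → fails here (LHS ≠ RHS)
B. LHS = 25, RHS = 25 → holds here (LHS = RHS)
C. LHS = sin(5) ≈ -0.9589, RHS = sin(3) + sin(2) ≈ 1.05 → fails here (LHS ≠ RHS)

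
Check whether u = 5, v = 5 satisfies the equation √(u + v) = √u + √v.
Fails

Substituting u = 5, v = 5:

LHS = √(5 + 5) = √(10) ≈ 3.162
RHS = √5 + √5 = 2·√(5) ≈ 4.472

LHS ≠ RHS, so the equation does not hold at this point.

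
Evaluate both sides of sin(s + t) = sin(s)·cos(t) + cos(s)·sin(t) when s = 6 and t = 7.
LHS = sin(6 + 7) = sin(13) ≈ 0.4202
RHS = sin(6)·cos(7) + cos(6)·sin(7) = sin(6)·cos(7) + sin(7)·cos(6) ≈ 0.4202

LHS = RHS: the two sides agree.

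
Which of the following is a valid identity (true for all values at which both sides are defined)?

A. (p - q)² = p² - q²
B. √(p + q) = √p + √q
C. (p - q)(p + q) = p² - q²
C

A: fails at (3, 5) — LHS = 4, RHS = -16.
B: fails at (2, 5) — LHS = √(7) ≈ 2.646, RHS = √(2) + √(5) ≈ 3.65.
C: holds — e.g. at (4, 5), both sides equal -9.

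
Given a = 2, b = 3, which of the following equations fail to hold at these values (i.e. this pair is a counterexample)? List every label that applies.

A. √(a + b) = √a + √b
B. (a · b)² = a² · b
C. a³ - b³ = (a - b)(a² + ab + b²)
A, B

Evaluating each claim at the given values:
A. LHS = √(5) ≈ 2.236, RHS = √(2) + √(3) ≈ 3.146 → fails here (LHS ≠ RHS)
B. LHS = 36, RHS = 12 → fails here (LHS ≠ RHS)
C. LHS = -19, RHS = -19 → holds here (LHS = RHS)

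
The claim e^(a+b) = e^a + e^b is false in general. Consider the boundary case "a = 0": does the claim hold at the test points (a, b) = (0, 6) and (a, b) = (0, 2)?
No, fails at both test points

At (0, 6): LHS = e^6 ≈ 403.4 ≠ RHS = 1 + e^6 ≈ 404.4
At (0, 2): LHS = e^2 ≈ 7.389 ≠ RHS = 1 + e^2 ≈ 8.389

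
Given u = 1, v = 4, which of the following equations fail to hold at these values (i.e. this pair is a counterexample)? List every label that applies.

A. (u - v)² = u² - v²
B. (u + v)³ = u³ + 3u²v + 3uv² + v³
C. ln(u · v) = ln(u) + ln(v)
Evaluating each claim at the given values:
A. LHS = 9, RHS = -15 → fails here (LHS ≠ RHS)
B. LHS = 125, RHS = 125 → holds here (LHS = RHS)
C. LHS = ln(4) ≈ 1.386, RHS = ln(4) ≈ 1.386 → holds here (LHS = RHS)

Answer: A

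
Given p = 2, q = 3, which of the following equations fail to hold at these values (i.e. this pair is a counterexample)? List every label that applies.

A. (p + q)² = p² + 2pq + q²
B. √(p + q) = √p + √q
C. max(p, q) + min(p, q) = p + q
Evaluating each claim at the given values:
A. LHS = 25, RHS = 25 → holds here (LHS = RHS)
B. LHS = √(5) ≈ 2.236, RHS = √(2) + √(3) ≈ 3.146 → fails here (LHS ≠ RHS)
C. LHS = 5, RHS = 5 → holds here (LHS = RHS)

Answer: B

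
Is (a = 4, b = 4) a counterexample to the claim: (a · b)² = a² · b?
Yes

Substituting a = 4, b = 4:
LHS = (4 · 4)² = 256
RHS = 4² · 4 = 64

Since LHS ≠ RHS, this pair disproves the claim.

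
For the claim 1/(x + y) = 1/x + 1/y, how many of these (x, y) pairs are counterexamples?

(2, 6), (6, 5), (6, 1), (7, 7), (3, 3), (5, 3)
Testing each pair:
(2, 6): LHS = 1/8, RHS = 2/3 → counterexample
(6, 5): LHS = 1/11, RHS = 11/30 → counterexample
(6, 1): LHS = 1/7, RHS = 7/6 → counterexample
(7, 7): LHS = 1/14, RHS = 2/7 → counterexample
(3, 3): LHS = 1/6, RHS = 2/3 → counterexample
(5, 3): LHS = 1/8, RHS = 8/15 → counterexample

That makes 6 counterexamples.

Answer: 6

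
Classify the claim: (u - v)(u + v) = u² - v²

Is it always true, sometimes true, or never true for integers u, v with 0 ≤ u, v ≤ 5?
The identity holds for every pair in the range. For instance at (u, v) = (1, 5): both sides equal -24.

Answer: Always true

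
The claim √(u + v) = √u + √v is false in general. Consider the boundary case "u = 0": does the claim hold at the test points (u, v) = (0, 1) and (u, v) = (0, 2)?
Yes, holds at both test points

At (0, 1): LHS = 1, RHS = 1 → equal
At (0, 2): LHS = √(2) ≈ 1.414, RHS = √(2) ≈ 1.414 → equal

So the claim does hold at both of these boundary points, even though it is not an identity.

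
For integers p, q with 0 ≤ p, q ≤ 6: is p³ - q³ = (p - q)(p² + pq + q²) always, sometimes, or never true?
Always true

The identity holds for every pair in the range. For instance at (p, q) = (1, 4): both sides equal -63.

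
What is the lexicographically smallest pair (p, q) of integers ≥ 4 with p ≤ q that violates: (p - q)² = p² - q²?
Substituting (4, 5) into the claim:
LHS = (4 - 5)² = 1
RHS = 4² - 5² = -9

Since LHS ≠ RHS, this pair disproves the claim, and no lexicographically smaller pair (p ≤ q, integers ≥ 4) does.

For instance (9, 10) is also a counterexample (LHS = 1, RHS = -19), but it's lexicographically larger.

Answer: (p, q) = (4, 5)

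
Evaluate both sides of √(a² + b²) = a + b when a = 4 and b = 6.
LHS = √(4² + 6²) = 2·√(13) ≈ 7.211
RHS = 4 + 6 = 10

LHS ≠ RHS (they differ by about 2.789), so the equation does not hold here.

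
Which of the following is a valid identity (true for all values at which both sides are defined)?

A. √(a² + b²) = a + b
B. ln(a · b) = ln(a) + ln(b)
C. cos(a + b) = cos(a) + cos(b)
B

A: fails at (2, 5) — LHS = √(29) ≈ 5.385, RHS = 7.
B: holds — e.g. at (4, 6), both sides equal ln(24) ≈ 3.178.
C: fails at (1, 3) — LHS = cos(4) ≈ -0.6536, RHS = cos(3) + cos(1) ≈ -0.4497.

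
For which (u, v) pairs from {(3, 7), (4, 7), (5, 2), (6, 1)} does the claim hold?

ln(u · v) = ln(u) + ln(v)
All pairs

Testing each pair:
(3, 7): LHS = ln(21) ≈ 3.045, RHS = ln(3) + ln(7) ≈ 3.045 → holds
(4, 7): LHS = ln(28) ≈ 3.332, RHS = ln(4) + ln(7) ≈ 3.332 → holds
(5, 2): LHS = ln(10) ≈ 2.303, RHS = ln(2) + ln(5) ≈ 2.303 → holds
(6, 1): LHS = ln(6) ≈ 1.792, RHS = ln(6) ≈ 1.792 → holds

Every pair satisfies the claim.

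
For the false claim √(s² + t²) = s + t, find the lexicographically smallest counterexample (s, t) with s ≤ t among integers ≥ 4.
Substituting (4, 4) into the claim:
LHS = √(4² + 4²) = 4·√(2) ≈ 5.657
RHS = 4 + 4 = 8

Since LHS ≠ RHS, this pair disproves the claim, and no lexicographically smaller pair (s ≤ t, integers ≥ 4) does.

For instance (5, 8) is also a counterexample (LHS = √(89) ≈ 9.434, RHS = 13), but it's lexicographically larger.

Answer: (s, t) = (4, 4)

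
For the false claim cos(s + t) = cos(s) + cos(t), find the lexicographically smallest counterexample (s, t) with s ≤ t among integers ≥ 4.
Substituting (4, 4) into the claim:
LHS = cos(4 + 4) = cos(8) ≈ -0.1455
RHS = cos(4) + cos(4) = 2·cos(4) ≈ -1.307

Since LHS ≠ RHS, this pair disproves the claim, and no lexicographically smaller pair (s ≤ t, integers ≥ 4) does.

For instance (5, 5) is also a counterexample (LHS = cos(10) ≈ -0.8391, RHS = 2·cos(5) ≈ 0.5673), but it's lexicographically larger.

Answer: (s, t) = (4, 4)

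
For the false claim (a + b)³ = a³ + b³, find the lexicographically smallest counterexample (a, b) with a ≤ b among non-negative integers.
(a, b) = (1, 1)

Substituting (1, 1) into the claim:
LHS = (1 + 1)³ = 8
RHS = 1³ + 1³ = 2

Since LHS ≠ RHS, this pair disproves the claim, and no lexicographically smaller pair (a ≤ b, non-negative integers) does.

For instance (2, 7) is also a counterexample (LHS = 729, RHS = 351), but it's lexicographically larger.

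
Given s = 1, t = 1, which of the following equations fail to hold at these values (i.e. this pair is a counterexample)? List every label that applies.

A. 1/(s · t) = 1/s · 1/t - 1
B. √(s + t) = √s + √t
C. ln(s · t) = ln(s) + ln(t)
Evaluating each claim at the given values:
A. LHS = 1, RHS = 0 → fails here (LHS ≠ RHS)
B. LHS = √(2) ≈ 1.414, RHS = 2 → fails here (LHS ≠ RHS)
C. LHS = 0, RHS = 0 → holds here (LHS = RHS)

Answer: A, B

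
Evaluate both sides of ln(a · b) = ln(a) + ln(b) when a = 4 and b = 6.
LHS = ln(4 · 6) = ln(24) ≈ 3.178
RHS = ln(4) + ln(6) ≈ 3.178

LHS = RHS: the two sides agree.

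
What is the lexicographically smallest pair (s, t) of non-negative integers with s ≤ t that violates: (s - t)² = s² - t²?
At (0, 0): both sides equal 0, so it holds there.

Substituting (0, 1) into the claim:
LHS = (0 - 1)² = 1
RHS = 0² - 1² = -1

Since LHS ≠ RHS, this pair disproves the claim, and no lexicographically smaller pair (s ≤ t, non-negative integers) does.

For instance (2, 4) is also a counterexample (LHS = 4, RHS = -12), but it's lexicographically larger.

Answer: (s, t) = (0, 1)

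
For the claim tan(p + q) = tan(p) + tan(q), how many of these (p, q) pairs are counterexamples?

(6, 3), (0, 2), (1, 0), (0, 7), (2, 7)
Testing each pair:
(6, 3): LHS = tan(9) ≈ -0.4523, RHS = tan(6) + tan(3) ≈ -0.4336 → counterexample
(0, 2): LHS = tan(2) ≈ -2.185, RHS = tan(2) ≈ -2.185 → satisfies claim
(1, 0): LHS = tan(1) ≈ 1.557, RHS = tan(1) ≈ 1.557 → satisfies claim
(0, 7): LHS = tan(7) ≈ 0.8714, RHS = tan(7) ≈ 0.8714 → satisfies claim
(2, 7): LHS = tan(9) ≈ -0.4523, RHS = tan(2) + tan(7) ≈ -1.314 → counterexample

That makes 2 counterexamples.

Answer: 2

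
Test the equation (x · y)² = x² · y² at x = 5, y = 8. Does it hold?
Substituting x = 5, y = 8:

LHS = (5 · 8)² = 1600
RHS = 5² · 8² = 1600

LHS = RHS, so the equation holds at this point.

Answer: Holds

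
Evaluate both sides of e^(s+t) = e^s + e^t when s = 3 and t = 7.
LHS = e^(3+7) = e^10 ≈ 22026.5
RHS = e^3 + e^7 ≈ 1117

LHS ≠ RHS (they differ by about 20909.7), so the equation does not hold here.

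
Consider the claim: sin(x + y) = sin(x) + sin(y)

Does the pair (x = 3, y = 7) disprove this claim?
Substituting x = 3, y = 7:
LHS = sin(3 + 7) = sin(10) ≈ -0.544
RHS = sin(3) + sin(7) ≈ 0.7981

Since LHS ≠ RHS, this pair disproves the claim.

Answer: Yes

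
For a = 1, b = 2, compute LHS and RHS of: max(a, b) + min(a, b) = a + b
LHS = max(1, 2) + min(1, 2) = 3
RHS = 1 + 2 = 3

LHS = RHS: the two sides agree.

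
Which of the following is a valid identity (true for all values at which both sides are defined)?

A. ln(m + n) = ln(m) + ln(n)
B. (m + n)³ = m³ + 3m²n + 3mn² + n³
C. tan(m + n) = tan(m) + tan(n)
A: fails at (1, 1) — LHS = ln(2) ≈ 0.6931, RHS = 0.
B: holds — e.g. at (3, 7), both sides equal 1000.
C: fails at (3, 3) — LHS = tan(6) ≈ -0.291, RHS = 2·tan(3) ≈ -0.2851.

Answer: B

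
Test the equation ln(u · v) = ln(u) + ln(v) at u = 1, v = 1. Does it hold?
Substituting u = 1, v = 1:

LHS = ln(1 · 1) = 0
RHS = ln(1) + ln(1) = 0

LHS = RHS, so the equation holds at this point.

Answer: Holds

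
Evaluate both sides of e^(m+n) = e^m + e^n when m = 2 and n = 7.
LHS = e^(2+7) = e^9 ≈ 8103
RHS = e^2 + e^7 ≈ 1104

LHS ≠ RHS (they differ by about 6999), so the equation does not hold here.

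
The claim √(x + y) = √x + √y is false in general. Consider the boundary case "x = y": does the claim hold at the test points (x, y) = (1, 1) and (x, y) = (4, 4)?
At (1, 1): LHS = √(2) ≈ 1.414 ≠ RHS = 2
At (4, 4): LHS = 2·√(2) ≈ 2.828 ≠ RHS = 4

Answer: No, fails at both test points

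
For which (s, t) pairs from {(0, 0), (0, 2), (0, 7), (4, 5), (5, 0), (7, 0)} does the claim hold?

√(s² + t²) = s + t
(0, 0), (0, 2), (0, 7), (5, 0), (7, 0)

Testing each pair:
(0, 0): LHS = 0, RHS = 0 → holds
(0, 2): LHS = 2, RHS = 2 → holds
(0, 7): LHS = 7, RHS = 7 → holds
(4, 5): LHS = √(41) ≈ 6.403, RHS = 9 → fails
(5, 0): LHS = 5, RHS = 5 → holds
(7, 0): LHS = 7, RHS = 7 → holds

5 of 6 pairs satisfy the claim.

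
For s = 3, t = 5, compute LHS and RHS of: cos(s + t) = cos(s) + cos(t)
LHS = cos(3 + 5) = cos(8) ≈ -0.1455
RHS = cos(3) + cos(5) ≈ -0.7063

LHS ≠ RHS (they differ by about 0.5608), so the equation does not hold here.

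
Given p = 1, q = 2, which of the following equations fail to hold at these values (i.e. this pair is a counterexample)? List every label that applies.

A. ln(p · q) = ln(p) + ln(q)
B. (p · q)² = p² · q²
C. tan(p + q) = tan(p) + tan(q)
C

Evaluating each claim at the given values:
A. LHS = ln(2) ≈ 0.6931, RHS = ln(2) ≈ 0.6931 → holds here (LHS = RHS)
B. LHS = 4, RHS = 4 → holds here (LHS = RHS)
C. LHS = tan(3) ≈ -0.1425, RHS = tan(2) + tan(1) ≈ -0.6276 → fails here (LHS ≠ RHS)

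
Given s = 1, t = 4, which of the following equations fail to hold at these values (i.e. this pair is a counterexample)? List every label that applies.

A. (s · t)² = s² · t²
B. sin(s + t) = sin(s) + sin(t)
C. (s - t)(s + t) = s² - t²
Evaluating each claim at the given values:
A. LHS = 16, RHS = 16 → holds here (LHS = RHS)
B. LHS = sin(5) ≈ -0.9589, RHS = sin(4) + sin(1) ≈ 0.08467 → fails here (LHS ≠ RHS)
C. LHS = -15, RHS = -15 → holds here (LHS = RHS)

Answer: B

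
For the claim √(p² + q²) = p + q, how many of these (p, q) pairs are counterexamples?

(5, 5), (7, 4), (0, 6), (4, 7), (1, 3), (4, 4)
Testing each pair:
(5, 5): LHS = 5·√(2) ≈ 7.071, RHS = 10 → counterexample
(7, 4): LHS = √(65) ≈ 8.062, RHS = 11 → counterexample
(0, 6): LHS = 6, RHS = 6 → satisfies claim
(4, 7): LHS = √(65) ≈ 8.062, RHS = 11 → counterexample
(1, 3): LHS = √(10) ≈ 3.162, RHS = 4 → counterexample
(4, 4): LHS = 4·√(2) ≈ 5.657, RHS = 8 → counterexample

That makes 5 counterexamples.

Answer: 5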